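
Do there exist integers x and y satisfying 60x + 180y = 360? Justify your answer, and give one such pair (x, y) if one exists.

Every value of 60x + 180y is a multiple of gcd(60, 180) = 60; since 60 ∣ 360, solutions exist.
Dividing through by 60 reduces the equation to 1x + 3y = 6.
The coefficient of x is 1, so setting y = 0 and x = 6 already solves it.
Shifting by a multiple of (3, −1) keeps it a solution: x = 6 − 2·3 = 0, y = 0 + 2·1 = 2.
Check: 60·0 + 180·2 = 0 + 360 = 360. ✓

x = 0, y = 2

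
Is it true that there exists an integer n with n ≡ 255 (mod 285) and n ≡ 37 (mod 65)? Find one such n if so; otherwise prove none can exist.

Reduce both congruences modulo 5, which divides 285 and 65: they say n ≡ 255 (mod 5) and n ≡ 37 (mod 5).
But 255 mod 5 = 0 while 37 mod 5 = 2, a contradiction.
Hence the system has no solution.

There is no such integer.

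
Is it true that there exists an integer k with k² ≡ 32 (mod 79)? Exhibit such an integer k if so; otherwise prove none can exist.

k = 43

k = 43 works: 43² = 1849, and 1849 − 32 = 1817 = 23·79.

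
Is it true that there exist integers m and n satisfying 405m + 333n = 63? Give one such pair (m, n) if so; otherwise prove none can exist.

m = 24, n = -29

Every value of 405m + 333n is a multiple of gcd(405, 333) = 9; since 9 ∣ 63, solutions exist.
Dividing through by 9 reduces the equation to 45m + 37n = 7.
Dividing repeatedly: 45 = 1·37 + 8, 37 = 4·8 + 5, 8 = 1·5 + 3, 5 = 1·3 + 2, 3 = 1·2 + 1, 2 = 2·1 + 0.
Back-substituting, 1 = 3 − 1·2 = 3 − (5 − 1·3) = −5 + 2·3 = −5 + 2·(8 − 1·5) = 2·8 − 3·5 = 2·8 − 3·(37 − 4·8) = −3·37 + 14·8 = −3·37 + 14·(45 − 1·37) = 14·45 − 17·37; that is, 45·14 + 37·(-17) = 1.
Multiplying through by 7: m = 14·7 = 98, n = (-17)·7 = -119 is a solution.
The general solution is m = 98 + 37k, n = -119 − 45k; taking k = -2 gives the smaller pair m = 24, n = -29.
Check: 405·24 + 333·(-29) = 9720 − 9657 = 63. ✓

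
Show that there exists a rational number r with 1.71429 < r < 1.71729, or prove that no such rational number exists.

Scale by 53: the interval becomes (90.85737, 91.01637), which contains the integer 91.
Dividing back, 1.71429 < 91/53 < 1.71729, and 91/53 is rational.

r = 91/53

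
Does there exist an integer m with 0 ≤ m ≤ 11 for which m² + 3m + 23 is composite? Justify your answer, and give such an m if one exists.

At m = 11: 11² + 3·11 + 23 = 177 = 3·59, which is composite.

m = 11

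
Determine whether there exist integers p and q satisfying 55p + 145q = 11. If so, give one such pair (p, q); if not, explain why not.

Both 55 and 145 are divisible by gcd(55, 145) = 5, hence so is any combination 55p + 145q.
However 11 leaves remainder 1 on division by 5.
Hence no integers p, q satisfy the equation.

There are no such integers.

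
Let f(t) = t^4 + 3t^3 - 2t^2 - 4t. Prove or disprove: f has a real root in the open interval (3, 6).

No such root exists.

The endpoint values f(3) = 132 and f(6) = 1848 are both positive. Claim: f(t) > 0 for every t in (3, 6).
Substitute t = 3 + u, where 0 < u < 3 on the interval. Expanding, f(3 + u) = u^4 + 15u^3 + 79u^2 + 173u + 132.
The nonzero coefficients here are all positive, so for u > 0 every term is positive (or zero), and the constant term 132 is strictly positive.
So f is strictly positive on (3, 6); no root exists in the interval.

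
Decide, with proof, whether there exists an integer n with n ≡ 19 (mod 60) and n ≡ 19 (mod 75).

n = 19

gcd(60, 75) = 15. A simultaneous solution exists iff 19 ≡ 19 (mod 15); here 19 mod 15 = 4 = 19 mod 15, so it does.
The smallest candidate n = 19 works directly: 19 ≡ 19 (mod 75).
Check: 19 mod 60 = 19, 19 mod 75 = 19. ✓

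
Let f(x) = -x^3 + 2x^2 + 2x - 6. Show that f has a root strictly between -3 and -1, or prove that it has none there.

f(-3) = 33 and f(-1) = -5, which have opposite signs.
Since f is a polynomial it is continuous on [-3, -1].
By the Intermediate Value Theorem f must vanish at some point of (-3, -1).

Yes, f has a root in the interval.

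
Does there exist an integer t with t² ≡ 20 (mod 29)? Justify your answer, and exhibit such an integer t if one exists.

t = 22

t = 22 works: 22² = 484, and 484 − 20 = 464 = 16·29.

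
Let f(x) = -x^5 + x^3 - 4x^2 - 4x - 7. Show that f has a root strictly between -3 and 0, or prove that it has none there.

Such a root exists.

f(-3) = 185 and f(0) = -7, which have opposite signs.
As a polynomial, f is continuous on every closed interval.
By the Intermediate Value Theorem, f takes the value 0 somewhere in the open interval.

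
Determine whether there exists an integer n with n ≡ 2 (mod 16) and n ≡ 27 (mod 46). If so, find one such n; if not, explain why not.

gcd(16, 46) = 2. If n ≡ 2 (mod 16) and n ≡ 27 (mod 46), then n ≡ 2 (mod 2) and n ≡ 27 (mod 2).
But 2 mod 2 = 0 while 27 mod 2 = 1, a contradiction.
So no integer satisfies both congruences.

No such integer exists.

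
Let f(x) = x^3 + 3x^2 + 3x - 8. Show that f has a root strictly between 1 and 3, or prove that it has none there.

Yes, f has a root in the interval.

f(1) = -1 and f(3) = 55, which have opposite signs.
f is continuous everywhere (it is a polynomial), in particular on [1, 3].
By the Intermediate Value Theorem f must vanish at some point of (1, 3).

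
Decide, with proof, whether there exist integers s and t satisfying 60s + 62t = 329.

Any value of 60s + 62t is a multiple of gcd(60, 62) = 2.
But 329 is not a multiple of 2 (it leaves remainder 1).
Therefore 60s + 62t = 329 has no solution in integers.

No such integers exist.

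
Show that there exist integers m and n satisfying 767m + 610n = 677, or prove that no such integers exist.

m = 591, n = -742

Since gcd(767, 610) = 1, every integer is an integer combination of 767 and 610.
Dividing repeatedly: 767 = 1·610 + 157, 610 = 3·157 + 139, 157 = 1·139 + 18, 139 = 7·18 + 13, 18 = 1·13 + 5, 13 = 2·5 + 3, 5 = 1·3 + 2, 3 = 1·2 + 1, 2 = 2·1 + 0.
Unwinding: 1 = 3 − 1·2 = 3 − (5 − 1·3) = −5 + 2·3 = −5 + 2·(13 − 2·5) = 2·13 − 5·5 = 2·13 − 5·(18 − 1·13) = −5·18 + 7·13 = −5·18 + 7·(139 − 7·18) = 7·139 − 54·18 = 7·139 − 54·(157 − 1·139) = −54·157 + 61·139 = −54·157 + 61·(610 − 3·157) = 61·610 − 237·157 = 61·610 − 237·(767 − 1·610) = −237·767 + 298·610, i.e. 767·(-237) + 610·298 = 1.
Multiplying through by 677: m = (-237)·677 = -160449, n = 298·677 = 201746 is a solution.
Shifting by a multiple of (610, −767) keeps it a solution: m = -160449 + 264·610 = 591, n = 201746 − 264·767 = -742.
Indeed 767·591 + 610·(-742) = 453297 − 452620 = 677.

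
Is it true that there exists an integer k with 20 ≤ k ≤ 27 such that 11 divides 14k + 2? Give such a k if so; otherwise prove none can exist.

At k = 25 we get 14·25 + 2 = 352, and 352 = 11·32.

k = 25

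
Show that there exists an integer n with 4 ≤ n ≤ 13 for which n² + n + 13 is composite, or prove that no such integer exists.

n = 10

At n = 10: 10² + 10 + 13 = 123 = 3·41, which is composite.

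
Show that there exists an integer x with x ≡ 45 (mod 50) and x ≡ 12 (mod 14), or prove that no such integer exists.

No such integer exists.

gcd(50, 14) = 2. If x ≡ 45 (mod 50) and x ≡ 12 (mod 14), then x ≡ 45 (mod 2) and x ≡ 12 (mod 2).
However 45 ≡ 1 and 12 ≡ 0 (mod 2), and 1 ≠ 0.
Hence the system has no solution.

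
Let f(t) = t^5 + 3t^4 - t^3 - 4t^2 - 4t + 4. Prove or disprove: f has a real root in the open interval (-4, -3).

Such a root exists.

f(-4) = -236 and f(-3) = 7, which have opposite signs.
Since f is a polynomial it is continuous on [-4, -3].
By the Intermediate Value Theorem f must vanish at some point of (-4, -3).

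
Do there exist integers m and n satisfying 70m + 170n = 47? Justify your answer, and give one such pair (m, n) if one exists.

Any value of 70m + 170n is a multiple of gcd(70, 170) = 10.
But 47 = 10·4 + 7, so 10 ∤ 47.
Therefore 70m + 170n = 47 has no solution in integers.

There are no such integers.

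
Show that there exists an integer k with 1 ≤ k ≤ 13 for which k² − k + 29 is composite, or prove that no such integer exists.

At k = 12: 12² − 12 + 29 = 161 = 7·23, which is composite.

k = 12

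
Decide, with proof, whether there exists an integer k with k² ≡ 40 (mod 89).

k = 60

k = 60 works: 60² = 3600, and 3600 − 40 = 3560 = 40·89.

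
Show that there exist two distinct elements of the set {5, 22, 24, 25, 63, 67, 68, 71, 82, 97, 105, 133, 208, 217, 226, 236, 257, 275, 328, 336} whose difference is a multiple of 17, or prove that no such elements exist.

Both 5 and 22 leave remainder 5 on division by 17; their difference 17 = 1·17 is a multiple of 17.

The pair (5, 22) works.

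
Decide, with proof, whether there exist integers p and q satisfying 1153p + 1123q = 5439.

Since gcd(1153, 1123) = 1, every integer is an integer combination of 1153 and 1123.
Dividing repeatedly: 1153 = 1·1123 + 30, 1123 = 37·30 + 13, 30 = 2·13 + 4, 13 = 3·4 + 1, 4 = 4·1 + 0.
Back-substituting, 1 = 13 − 3·4 = 13 − 3·(30 − 2·13) = −3·30 + 7·13 = −3·30 + 7·(1123 − 37·30) = 7·1123 − 262·30 = 7·1123 − 262·(1153 − 1·1123) = −262·1153 + 269·1123; that is, 1153·(-262) + 1123·269 = 1.
Scaling by 5439 gives the particular solution (p, q) = (-1425018, 1463091).
The general solution is p = -1425018 + 1123k, q = 1463091 − 1153k; taking k = 1269 gives the smaller pair p = 69, q = -66.
Check: 1153·69 + 1123·(-66) = 79557 − 74118 = 5439. ✓

p = 69, q = -66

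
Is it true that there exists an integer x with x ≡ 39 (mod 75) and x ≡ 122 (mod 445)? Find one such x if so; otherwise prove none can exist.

Both moduli are multiples of 5 = gcd(75, 445), so any solution would satisfy x ≡ 39 and x ≡ 122 modulo 5 simultaneously.
But 39 mod 5 = 4 while 122 mod 5 = 2, a contradiction.
Therefore no such x exists.

No such integer exists.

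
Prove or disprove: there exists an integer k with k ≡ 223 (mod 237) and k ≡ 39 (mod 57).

There is no such integer.

gcd(237, 57) = 3. If k ≡ 223 (mod 237) and k ≡ 39 (mod 57), then k ≡ 223 (mod 3) and k ≡ 39 (mod 3).
These are incompatible: 223 − 39 = 184 is not divisible by 3.
So no integer satisfies both congruences.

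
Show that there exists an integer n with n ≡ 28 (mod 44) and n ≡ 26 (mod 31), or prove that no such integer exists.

n = 336

gcd(44, 31) = 1, so the Chinese Remainder Theorem guarantees exactly one residue class mod 1364 satisfying both.
Write n = 28 + 44t and require 28 + 44t ≡ 26 (mod 31), i.e. 44t ≡ 29 (mod 31).
44 ≡ 13 (mod 31), so this reads 13t ≡ 29 (mod 31). To invert 13 modulo 31: 31 = 2·13 + 5, 13 = 2·5 + 3, 5 = 1·3 + 2, 3 = 1·2 + 1, 2 = 2·1 + 0, and unwinding, 1 = 3 − 1·2 = 3 − (5 − 1·3) = −5 + 2·3 = −5 + 2·(13 − 2·5) = 2·13 − 5·5 = 2·13 − 5·(31 − 2·13) = −5·31 + 12·13. Thus 13⁻¹ ≡ 12 (mod 31).
Therefore t ≡ 12·29 = 348 ≡ 7 (mod 31).
With t = 7: n = 28 + 44·7 = 336.
Verify: 336 = 7·44 + 28 and 336 = 10·31 + 26. ✓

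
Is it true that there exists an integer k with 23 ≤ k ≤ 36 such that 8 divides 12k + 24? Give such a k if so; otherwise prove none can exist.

k = 24

At k = 24 we get 12·24 + 24 = 312, and 312 = 8·39.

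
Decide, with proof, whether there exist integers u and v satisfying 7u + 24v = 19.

u = 13, v = -3

7 and 24 are coprime, so 7u + 24v ranges over all of ℤ.
Euclidean algorithm: 24 = 3·7 + 3, 7 = 2·3 + 1, 3 = 3·1 + 0.
Working back up the chain: 1 = 7 − 2·3 = 7 − 2·(24 − 3·7) = −2·24 + 7·7. So 7·7 + 24·(-2) = 1.
Scaling by 19 gives the particular solution (u, v) = (133, -38).
Subtracting 5·24 from u and adding 5·7 to v gives the tidier solution (13, -3).
Check: 7·13 + 24·(-3) = 91 − 72 = 19. ✓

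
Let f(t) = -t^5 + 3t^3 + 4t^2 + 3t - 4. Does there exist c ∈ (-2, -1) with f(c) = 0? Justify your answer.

f(-2) = 14 and f(-1) = -5, which have opposite signs.
f is continuous everywhere (it is a polynomial), in particular on [-2, -1].
By the Intermediate Value Theorem f must vanish at some point of (-2, -1).

Yes, f has a root in the interval.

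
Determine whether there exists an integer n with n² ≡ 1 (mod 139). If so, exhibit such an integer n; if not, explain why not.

n = 138 works: 138² = 19044, and 19044 − 1 = 19043 = 137·139.

n = 138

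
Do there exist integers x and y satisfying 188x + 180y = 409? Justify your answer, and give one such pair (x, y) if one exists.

There are no such integers.

Any value of 188x + 180y is a multiple of gcd(188, 180) = 4.
But 409 = 4·102 + 1, so 4 ∤ 409.
Hence no integers x, y satisfy the equation.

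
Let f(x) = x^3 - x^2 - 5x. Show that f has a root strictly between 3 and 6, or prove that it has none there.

f has no root in that interval.

The endpoint values f(3) = 3 and f(6) = 150 are both positive. Claim: f(x) > 0 for every x in (3, 6).
Substitute x = 3 + u, where 0 < u < 3 on the interval. Expanding, f(3 + u) = u^3 + 8u^2 + 16u + 3.
The nonzero coefficients here are all positive, so for u > 0 every term is positive (or zero), and the constant term 3 is strictly positive.
So f is strictly positive on (3, 6); no root exists in the interval.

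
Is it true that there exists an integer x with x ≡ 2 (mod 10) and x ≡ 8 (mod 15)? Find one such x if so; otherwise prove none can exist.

No, no such integer exists.

Reduce both congruences modulo 5, which divides 10 and 15: they say x ≡ 2 (mod 5) and x ≡ 8 (mod 5).
However 2 ≡ 2 and 8 ≡ 3 (mod 5), and 2 ≠ 3.
So no integer satisfies both congruences.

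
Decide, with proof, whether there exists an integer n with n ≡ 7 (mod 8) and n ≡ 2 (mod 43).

n = 303

gcd(8, 43) = 1, so the Chinese Remainder Theorem guarantees exactly one residue class mod 344 satisfying both.
Any solution of the first congruence is n = 7 + 8t; substituting into the second, 8t ≡ 2 − 7 ≡ 38 (mod 43).
Since 8·27 = 216 = 5·43 + 1, the inverse of 8 mod 43 is 27.
Therefore t ≡ 27·38 = 1026 ≡ 37 (mod 43).
Taking t = 37 gives n = 7 + 8·37 = 303.
Verify: 303 = 37·8 + 7 and 303 = 7·43 + 2. ✓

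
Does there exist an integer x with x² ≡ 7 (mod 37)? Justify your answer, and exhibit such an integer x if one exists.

x = 28

Take x = 28. Then 28² = 784 = 21·37 + 7, so 28² ≡ 7 (mod 37).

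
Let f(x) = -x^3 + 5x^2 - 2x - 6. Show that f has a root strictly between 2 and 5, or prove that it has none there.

Yes, f has a root in the interval.

f(2) = 2 and f(5) = -16, which have opposite signs.
As a polynomial, f is continuous on every closed interval.
By the Intermediate Value Theorem f must vanish at some point of (2, 5).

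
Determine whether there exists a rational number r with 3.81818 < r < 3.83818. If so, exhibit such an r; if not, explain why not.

r = 23/6

Multiplying by 6: 6·3.81818 = 22.90908 and 6·3.83818 = 23.02908, so the integer 23 lies strictly between them.
Hence 23/6 is a rational number with 3.81818 < 23/6 < 3.83818.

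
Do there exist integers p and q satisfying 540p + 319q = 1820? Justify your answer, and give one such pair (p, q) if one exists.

540 and 319 are coprime, so 540p + 319q ranges over all of ℤ.
Euclidean algorithm: 540 = 1·319 + 221, 319 = 1·221 + 98, 221 = 2·98 + 25, 98 = 3·25 + 23, 25 = 1·23 + 2, 23 = 11·2 + 1, 2 = 2·1 + 0.
Working back up the chain: 1 = 23 − 11·2 = 23 − 11·(25 − 1·23) = −11·25 + 12·23 = −11·25 + 12·(98 − 3·25) = 12·98 − 47·25 = 12·98 − 47·(221 − 2·98) = −47·221 + 106·98 = −47·221 + 106·(319 − 1·221) = 106·319 − 153·221 = 106·319 − 153·(540 − 1·319) = −153·540 + 259·319. So 540·(-153) + 319·259 = 1.
Scaling by 1820 gives the particular solution (p, q) = (-278460, 471380).
Adding 873·319 to p and subtracting 873·540 from q gives the tidier solution (27, -40).
Indeed 540·27 + 319·(-40) = 14580 − 12760 = 1820.

p = 27, q = -40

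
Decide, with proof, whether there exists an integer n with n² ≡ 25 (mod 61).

Take n = 5. Then 5² = 25, and since 0 ≤ 25 < 61 this is already reduced: 5² ≡ 25 (mod 61).

n = 5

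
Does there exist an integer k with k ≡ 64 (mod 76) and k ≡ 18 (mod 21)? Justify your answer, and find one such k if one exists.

k = 900

Since 76 and 21 share no common factor, CRT says the pair of congruences has a solution (unique mod 1596).
Write k = 64 + 76t and require 64 + 76t ≡ 18 (mod 21), i.e. 76t ≡ 17 (mod 21).
76 ≡ 13 (mod 21), so this reads 13t ≡ 17 (mod 21). To invert 13 modulo 21: 21 = 1·13 + 8, 13 = 1·8 + 5, 8 = 1·5 + 3, 5 = 1·3 + 2, 3 = 1·2 + 1, 2 = 2·1 + 0, and unwinding, 1 = 3 − 1·2 = 3 − (5 − 1·3) = −5 + 2·3 = −5 + 2·(8 − 1·5) = 2·8 − 3·5 = 2·8 − 3·(13 − 1·8) = −3·13 + 5·8 = −3·13 + 5·(21 − 1·13) = 5·21 − 8·13. Thus 13⁻¹ ≡ -8 ≡ 13 (mod 21).
Multiplying by 13: t ≡ 13·17 = 221 ≡ 11 (mod 21).
With t = 11: k = 64 + 76·11 = 900.
Verify: 900 = 11·76 + 64 and 900 = 42·21 + 18. ✓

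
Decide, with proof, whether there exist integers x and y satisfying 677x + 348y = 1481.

x = 325, y = -628

Since gcd(677, 348) = 1, every integer is an integer combination of 677 and 348.
Dividing repeatedly: 677 = 1·348 + 329, 348 = 1·329 + 19, 329 = 17·19 + 6, 19 = 3·6 + 1, 6 = 6·1 + 0.
Working back up the chain: 1 = 19 − 3·6 = 19 − 3·(329 − 17·19) = −3·329 + 52·19 = −3·329 + 52·(348 − 1·329) = 52·348 − 55·329 = 52·348 − 55·(677 − 1·348) = −55·677 + 107·348. So 677·(-55) + 348·107 = 1.
Scaling by 1481 gives the particular solution (x, y) = (-81455, 158467).
The general solution is x = -81455 + 348k, y = 158467 − 677k; taking k = 235 gives the smaller pair x = 325, y = -628.
Check: 677·325 + 348·(-628) = 220025 − 218544 = 1481. ✓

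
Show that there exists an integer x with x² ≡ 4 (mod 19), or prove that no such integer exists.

x = 17 works: 17² = 289, and 289 − 4 = 285 = 15·19.

x = 17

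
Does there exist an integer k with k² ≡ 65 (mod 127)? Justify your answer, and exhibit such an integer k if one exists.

Apply Euler's criterion with the prime 127: 65 is a quadratic residue iff 65^63 ≡ 1 (mod 127), and a non-residue iff it is ≡ −1.
Repeated squaring mod 127: 65^2 = 4225 ≡ 34; 65^4 ≡ 34² = 1156 ≡ 13; 65^8 ≡ 13² = 169 ≡ 42; 65^16 ≡ 42² = 1764 ≡ 113; 65^32 ≡ 113² = 12769 ≡ 69.
Since 63 = 32 + 16 + 8 + 4 + 2 + 1, 65^63 ≡ 69 · 113 · 42 · 13 · 34 · 65; multiplying out mod 127: 69·113 = 7797 ≡ 50, then 50·42 = 2100 ≡ 68, then 68·13 = 884 ≡ 122, then 122·34 = 4148 ≡ 84, then 84·65 = 5460 ≡ 126. Thus 65^63 ≡ 126 ≡ −1 (mod 127).
By Euler's criterion 65 is a quadratic non-residue mod 127: no k satisfies k² ≡ 65 (mod 127).

No such integer exists.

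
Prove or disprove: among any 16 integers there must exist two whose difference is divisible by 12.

Yes, this is always true.

Partition the integers by their residue mod 12; there are 12 classes.
Since 16 > 12, two of the 16 integers must share a residue class by the pigeonhole principle; call them a and b.
Equal remainders mean a − b ≡ 0 (mod 12), so 12 divides their difference.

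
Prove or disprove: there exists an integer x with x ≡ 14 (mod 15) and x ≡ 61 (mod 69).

No such integer exists.

Both moduli are multiples of 3 = gcd(15, 69), so any solution would satisfy x ≡ 14 and x ≡ 61 modulo 3 simultaneously.
These are incompatible: 14 − 61 = -47 is not divisible by 3.
Therefore no such x exists.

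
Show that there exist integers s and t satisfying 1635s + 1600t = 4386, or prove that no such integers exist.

gcd(1635, 1600) = 5, so every integer of the form 1635s + 1600t is a multiple of 5.
However 4386 leaves remainder 1 on division by 5.
Hence no integers s, t satisfy the equation.

No such integers exist.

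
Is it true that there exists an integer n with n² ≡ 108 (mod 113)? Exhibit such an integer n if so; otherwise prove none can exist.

113 is prime, so by Euler's criterion 108 is a square mod 113 iff 108^((113−1)/2) = 108^56 ≡ 1 (mod 113).
Repeated squaring mod 113: 108^2 = 11664 ≡ 25; 108^4 ≡ 25² = 625 ≡ 60; 108^8 ≡ 60² = 3600 ≡ 97; 108^16 ≡ 97² = 9409 ≡ 30; 108^32 ≡ 30² = 900 ≡ 109.
Since 56 = 32 + 16 + 8, 108^56 ≡ 109 · 30 · 97; multiplying out mod 113: 109·30 = 3270 ≡ 106, then 106·97 = 10282 ≡ 112. Thus 108^56 ≡ 112 ≡ −1 (mod 113).
The value −1 means 108 is a non-residue modulo 113, so n² ≡ 108 (mod 113) is impossible.

No, no such integer exists.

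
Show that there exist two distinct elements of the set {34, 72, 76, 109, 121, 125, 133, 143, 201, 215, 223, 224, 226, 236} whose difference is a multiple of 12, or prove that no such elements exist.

The pair (34, 226) works.

Reduce each element mod 12: 34↦10, 72↦0, 76↦4, 109↦1, 121↦1, 125↦5, 133↦1, 143↦11, 201↦9, 215↦11, 223↦7, 224↦8, 226↦10, 236↦8. The residue 10 repeats (at 34 and 226), and 226 − 34 = 192 = 16·12.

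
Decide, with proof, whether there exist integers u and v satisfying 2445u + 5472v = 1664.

No such integers exist.

Both 2445 and 5472 are divisible by gcd(2445, 5472) = 3, hence so is any combination 2445u + 5472v.
But 1664 = 3·554 + 2, so 3 ∤ 1664.
Therefore 2445u + 5472v = 1664 has no solution in integers.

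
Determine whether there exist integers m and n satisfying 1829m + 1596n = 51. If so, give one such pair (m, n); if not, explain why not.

m = 603, n = -691

Since gcd(1829, 1596) = 1, every integer is an integer combination of 1829 and 1596.
Run the Euclidean algorithm on 1829 and 1596: 1829 = 1·1596 + 233, 1596 = 6·233 + 198, 233 = 1·198 + 35, 198 = 5·35 + 23, 35 = 1·23 + 12, 23 = 1·12 + 11, 12 = 1·11 + 1, 11 = 11·1 + 0.
Unwinding: 1 = 12 − 1·11 = 12 − (23 − 1·12) = −23 + 2·12 = −23 + 2·(35 − 1·23) = 2·35 − 3·23 = 2·35 − 3·(198 − 5·35) = −3·198 + 17·35 = −3·198 + 17·(233 − 1·198) = 17·233 − 20·198 = 17·233 − 20·(1596 − 6·233) = −20·1596 + 137·233 = −20·1596 + 137·(1829 − 1·1596) = 137·1829 − 157·1596, i.e. 1829·137 + 1596·(-157) = 1.
Multiplying through by 51: m = 137·51 = 6987, n = (-157)·51 = -8007 is a solution.
The general solution is m = 6987 + 1596k, n = -8007 − 1829k; taking k = -4 gives the smaller pair m = 603, n = -691.
Indeed 1829·603 + 1596·(-691) = 1102887 − 1102836 = 51.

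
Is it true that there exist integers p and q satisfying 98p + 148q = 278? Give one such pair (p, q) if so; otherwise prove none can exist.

Since gcd(98, 148) = 2 and 278 = 2·139, Bézout's identity guarantees a solution.
Dividing through by 2 reduces the equation to 49p + 74q = 139.
Euclidean algorithm: 74 = 1·49 + 25, 49 = 1·25 + 24, 25 = 1·24 + 1, 24 = 24·1 + 0.
Working back up the chain: 1 = 25 − 1·24 = 25 − (49 − 1·25) = −49 + 2·25 = −49 + 2·(74 − 1·49) = 2·74 − 3·49. So 49·(-3) + 74·2 = 1.
Scaling by 139 gives the particular solution (p, q) = (-417, 278).
Shifting by a multiple of (74, −49) keeps it a solution: p = -417 + 6·74 = 27, q = 278 − 6·49 = -16.
Indeed 98·27 + 148·(-16) = 2646 − 2368 = 278.

p = 27, q = -16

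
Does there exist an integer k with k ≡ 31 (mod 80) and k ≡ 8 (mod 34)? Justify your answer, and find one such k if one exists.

There is no such integer.

Both moduli are multiples of 2 = gcd(80, 34), so any solution would satisfy k ≡ 31 and k ≡ 8 modulo 2 simultaneously.
But 31 mod 2 = 1 while 8 mod 2 = 0, a contradiction.
Therefore no such k exists.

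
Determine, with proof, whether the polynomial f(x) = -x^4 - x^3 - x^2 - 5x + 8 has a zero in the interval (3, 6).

The endpoint values f(3) = -124 and f(6) = -1570 are both negative. Claim: f(x) < 0 for every x in (3, 6).
Substitute x = 3 + u, where 0 < u < 3 on the interval. Expanding, f(3 + u) = -u^4 - 13u^3 - 64u^2 - 146u - 124.
The nonzero coefficients here are all negative, so for u > 0 every term is negative (or zero), and the constant term -124 is strictly negative.
So f is strictly negative on (3, 6); no root exists in the interval.

No.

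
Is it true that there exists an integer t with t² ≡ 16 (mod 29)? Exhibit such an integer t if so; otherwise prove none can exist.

t = 4

Take t = 4. Then 4² = 16, and since 0 ≤ 16 < 29 this is already reduced: 4² ≡ 16 (mod 29).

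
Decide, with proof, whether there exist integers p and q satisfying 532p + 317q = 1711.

p = 92, q = -149

532 and 317 are coprime, so 532p + 317q ranges over all of ℤ.
Dividing repeatedly: 532 = 1·317 + 215, 317 = 1·215 + 102, 215 = 2·102 + 11, 102 = 9·11 + 3, 11 = 3·3 + 2, 3 = 1·2 + 1, 2 = 2·1 + 0.
Back-substituting, 1 = 3 − 1·2 = 3 − (11 − 3·3) = −11 + 4·3 = −11 + 4·(102 − 9·11) = 4·102 − 37·11 = 4·102 − 37·(215 − 2·102) = −37·215 + 78·102 = −37·215 + 78·(317 − 1·215) = 78·317 − 115·215 = 78·317 − 115·(532 − 1·317) = −115·532 + 193·317; that is, 532·(-115) + 317·193 = 1.
Scaling by 1711 gives the particular solution (p, q) = (-196765, 330223).
Shifting by a multiple of (317, −532) keeps it a solution: p = -196765 + 621·317 = 92, q = 330223 − 621·532 = -149.
Check: 532·92 + 317·(-149) = 48944 − 47233 = 1711. ✓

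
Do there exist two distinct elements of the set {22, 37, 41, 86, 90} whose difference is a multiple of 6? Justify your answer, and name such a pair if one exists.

Residues mod 6: 22↦4, 37↦1, 41↦5, 86↦2, 90↦0.
All 5 residues are distinct, so no two elements differ by a multiple of 6.

No such pair exists.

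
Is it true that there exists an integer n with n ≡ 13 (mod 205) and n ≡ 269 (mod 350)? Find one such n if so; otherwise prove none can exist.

gcd(205, 350) = 5. If n ≡ 13 (mod 205) and n ≡ 269 (mod 350), then n ≡ 13 (mod 5) and n ≡ 269 (mod 5).
But 13 mod 5 = 3 while 269 mod 5 = 4, a contradiction.
So no integer satisfies both congruences.

There is no such integer.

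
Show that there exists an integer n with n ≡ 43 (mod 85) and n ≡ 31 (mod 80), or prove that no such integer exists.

No, no such integer exists.

Reduce both congruences modulo 5, which divides 85 and 80: they say n ≡ 43 (mod 5) and n ≡ 31 (mod 5).
However 43 ≡ 3 and 31 ≡ 1 (mod 5), and 3 ≠ 1.
Hence the system has no solution.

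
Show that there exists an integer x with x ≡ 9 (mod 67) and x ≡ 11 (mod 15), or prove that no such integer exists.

x = 746

gcd(67, 15) = 1, so the Chinese Remainder Theorem guarantees exactly one residue class mod 1005 satisfying both.
Any solution of the first congruence is x = 9 + 67t; substituting into the second, 67t ≡ 11 − 9 ≡ 2 (mod 15).
67 ≡ 7 (mod 15), so this reads 7t ≡ 2 (mod 15). To invert 7 modulo 15: 15 = 2·7 + 1, 7 = 7·1 + 0, and unwinding, 1 = 15 − 2·7. Thus 7⁻¹ ≡ -2 ≡ 13 (mod 15).
Therefore t ≡ 13·2 = 26 ≡ 11 (mod 15).
With t = 11: x = 9 + 67·11 = 746.
Check: 746 mod 67 = 9, 746 mod 15 = 11. ✓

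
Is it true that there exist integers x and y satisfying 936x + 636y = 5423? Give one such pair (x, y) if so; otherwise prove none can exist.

Both 936 and 636 are divisible by gcd(936, 636) = 12, hence so is any combination 936x + 636y.
But 5423 is not a multiple of 12 (it leaves remainder 11).
So the equation is unsolvable over ℤ.

No such integers exist.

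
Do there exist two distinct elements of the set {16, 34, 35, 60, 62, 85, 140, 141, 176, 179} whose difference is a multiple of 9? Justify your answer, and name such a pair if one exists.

Yes: 16 and 34.

16 mod 9 = 7 and 34 mod 9 = 7, so 34 − 16 = 18 = 2·9.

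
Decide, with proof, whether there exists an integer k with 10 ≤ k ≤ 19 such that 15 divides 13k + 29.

At k = 10, 13·10 + 29 = 159 ≡ 9 (mod 15), and each step in k adds 13, giving residues 9, 7, 5, 3, 1, 14, 12, 10, 8, 6 for k = 10, 11, …, 19.
The residue 0 does not occur, so no k in [10, 19] makes 13k + 29 a multiple of 15.

There is no such integer k in that range.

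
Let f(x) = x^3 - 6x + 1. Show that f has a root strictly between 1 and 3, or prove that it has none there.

Yes, f has a root in the interval.

f(1) = -4 and f(3) = 10, which have opposite signs.
Since f is a polynomial it is continuous on [1, 3].
By the Intermediate Value Theorem f must vanish at some point of (1, 3).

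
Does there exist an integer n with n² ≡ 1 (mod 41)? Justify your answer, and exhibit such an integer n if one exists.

n = 1

Take n = 1. Then 1² = 1, and since 0 ≤ 1 < 41 this is already reduced: 1² ≡ 1 (mod 41).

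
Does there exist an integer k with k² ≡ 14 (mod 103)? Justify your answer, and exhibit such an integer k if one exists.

Take k = 23. Then 23² = 529 = 5·103 + 14, so 23² ≡ 14 (mod 103).

k = 23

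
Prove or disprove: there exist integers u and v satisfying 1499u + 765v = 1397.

1499 and 765 are coprime, so 1499u + 765v ranges over all of ℤ.
Euclidean algorithm: 1499 = 1·765 + 734, 765 = 1·734 + 31, 734 = 23·31 + 21, 31 = 1·21 + 10, 21 = 2·10 + 1, 10 = 10·1 + 0.
Unwinding: 1 = 21 − 2·10 = 21 − 2·(31 − 1·21) = −2·31 + 3·21 = −2·31 + 3·(734 − 23·31) = 3·734 − 71·31 = 3·734 − 71·(765 − 1·734) = −71·765 + 74·734 = −71·765 + 74·(1499 − 1·765) = 74·1499 − 145·765, i.e. 1499·74 + 765·(-145) = 1.
Times 1397: 1499·103378 + 765·(-202565) = 1397, so (103378, -202565) solves it.
The general solution is u = 103378 + 765k, v = -202565 − 1499k; taking k = -135 gives the smaller pair u = 103, v = -200.
Check: 1499·103 + 765·(-200) = 154397 − 153000 = 1397. ✓

u = 103, v = -200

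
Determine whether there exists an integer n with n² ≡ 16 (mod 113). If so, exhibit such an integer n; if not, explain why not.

n = 109

n = 109 works: 109² = 11881, and 11881 − 16 = 11865 = 105·113.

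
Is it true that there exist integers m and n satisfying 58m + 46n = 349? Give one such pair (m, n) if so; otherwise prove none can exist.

No such integers exist.

Any value of 58m + 46n is a multiple of gcd(58, 46) = 2.
But 349 is not a multiple of 2 (it leaves remainder 1).
So the equation is unsolvable over ℤ.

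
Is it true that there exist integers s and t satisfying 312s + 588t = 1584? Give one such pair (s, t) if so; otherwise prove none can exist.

s = 39, t = -18

Every value of 312s + 588t is a multiple of gcd(312, 588) = 12; since 12 ∣ 1584, solutions exist.
Dividing through by 12 reduces the equation to 26s + 49t = 132.
Dividing repeatedly: 49 = 1·26 + 23, 26 = 1·23 + 3, 23 = 7·3 + 2, 3 = 1·2 + 1, 2 = 2·1 + 0.
Working back up the chain: 1 = 3 − 1·2 = 3 − (23 − 7·3) = −23 + 8·3 = −23 + 8·(26 − 1·23) = 8·26 − 9·23 = 8·26 − 9·(49 − 1·26) = −9·49 + 17·26. So 26·17 + 49·(-9) = 1.
Multiplying through by 132: s = 17·132 = 2244, t = (-9)·132 = -1188 is a solution.
Subtracting 45·49 from s and adding 45·26 to t gives the tidier solution (39, -18).
Check: 312·39 + 588·(-18) = 12168 − 10584 = 1584. ✓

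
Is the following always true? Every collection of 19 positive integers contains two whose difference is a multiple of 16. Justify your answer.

Each integer lies in one of the 16 residue classes modulo 16.
Since 19 > 16, two of the 19 integers must share a residue class by the pigeonhole principle; call them a and b.
Equal remainders mean a − b ≡ 0 (mod 16), so 16 divides their difference.

Yes.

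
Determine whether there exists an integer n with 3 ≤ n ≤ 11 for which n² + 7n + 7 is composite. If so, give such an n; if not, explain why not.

At n = 6: 6² + 7·6 + 7 = 85 = 5·17, which is composite.

n = 6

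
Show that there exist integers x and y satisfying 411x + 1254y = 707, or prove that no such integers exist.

No, no such integers exist.

Both 411 and 1254 are divisible by gcd(411, 1254) = 3, hence so is any combination 411x + 1254y.
But 707 is not a multiple of 3 (it leaves remainder 2).
Hence no integers x, y satisfy the equation.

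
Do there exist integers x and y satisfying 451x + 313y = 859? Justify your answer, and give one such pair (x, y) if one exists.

x = 72, y = -101

451 and 313 are coprime, so 451x + 313y ranges over all of ℤ.
Run the Euclidean algorithm on 451 and 313: 451 = 1·313 + 138, 313 = 2·138 + 37, 138 = 3·37 + 27, 37 = 1·27 + 10, 27 = 2·10 + 7, 10 = 1·7 + 3, 7 = 2·3 + 1, 3 = 3·1 + 0.
Back-substituting, 1 = 7 − 2·3 = 7 − 2·(10 − 1·7) = −2·10 + 3·7 = −2·10 + 3·(27 − 2·10) = 3·27 − 8·10 = 3·27 − 8·(37 − 1·27) = −8·37 + 11·27 = −8·37 + 11·(138 − 3·37) = 11·138 − 41·37 = 11·138 − 41·(313 − 2·138) = −41·313 + 93·138 = −41·313 + 93·(451 − 1·313) = 93·451 − 134·313; that is, 451·93 + 313·(-134) = 1.
Multiplying through by 859: x = 93·859 = 79887, y = (-134)·859 = -115106 is a solution.
The general solution is x = 79887 + 313k, y = -115106 − 451k; taking k = -255 gives the smaller pair x = 72, y = -101.
Check: 451·72 + 313·(-101) = 32472 − 31613 = 859. ✓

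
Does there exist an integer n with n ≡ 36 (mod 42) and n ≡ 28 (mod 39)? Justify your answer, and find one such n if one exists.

No, no such integer exists.

Reduce both congruences modulo 3, which divides 42 and 39: they say n ≡ 36 (mod 3) and n ≡ 28 (mod 3).
But 36 mod 3 = 0 while 28 mod 3 = 1, a contradiction.
So no integer satisfies both congruences.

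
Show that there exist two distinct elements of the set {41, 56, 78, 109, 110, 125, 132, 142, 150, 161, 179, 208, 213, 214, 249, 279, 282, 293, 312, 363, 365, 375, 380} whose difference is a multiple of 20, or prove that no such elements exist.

Yes: 41 and 161.

Reduce each element mod 20: 41↦1, 56↦16, 78↦18, 109↦9, 110↦10, 125↦5, 132↦12, 142↦2, 150↦10, 161↦1, 179↦19, 208↦8, 213↦13, 214↦14, 249↦9, 279↦19, 282↦2, 293↦13, 312↦12, 363↦3, 365↦5, 375↦15, 380↦0. The residue 1 repeats (at 41 and 161), and 161 − 41 = 120 = 6·20.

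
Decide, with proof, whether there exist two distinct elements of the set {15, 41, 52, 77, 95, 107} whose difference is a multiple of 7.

No such pair exists.

Reduce each element modulo 7: 15↦1, 41↦6, 52↦3, 77↦0, 95↦4, 107↦2.
No residue repeats among the 6 elements, so no pair has difference ≡ 0 (mod 7).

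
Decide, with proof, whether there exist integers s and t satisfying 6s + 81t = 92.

Both 6 and 81 are divisible by gcd(6, 81) = 3, hence so is any combination 6s + 81t.
But 92 is not a multiple of 3 (it leaves remainder 2).
Therefore 6s + 81t = 92 has no solution in integers.

No such integers exist.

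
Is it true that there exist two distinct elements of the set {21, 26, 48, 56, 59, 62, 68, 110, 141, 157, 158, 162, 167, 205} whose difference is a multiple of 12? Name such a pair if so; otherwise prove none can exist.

Both 21 and 141 leave remainder 9 on division by 12; their difference 120 = 10·12 is a multiple of 12.

The pair (21, 141) works.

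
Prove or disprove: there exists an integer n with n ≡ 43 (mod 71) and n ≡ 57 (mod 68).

n = 3593

gcd(71, 68) = 1, so the Chinese Remainder Theorem guarantees exactly one residue class mod 4828 satisfying both.
Write n = 43 + 71t and require 43 + 71t ≡ 57 (mod 68), i.e. 71t ≡ 14 (mod 68).
71 ≡ 3 (mod 68), so this reads 3t ≡ 14 (mod 68). Invert 3 mod 68 by the Euclidean algorithm: 68 = 22·3 + 2, 3 = 1·2 + 1, 2 = 2·1 + 0; back-substituting, 1 = 3 − 1·2 = 3 − (68 − 22·3) = −68 + 23·3. Hence 3·23 ≡ 1, so 3⁻¹ ≡ 23 (mod 68).
Therefore t ≡ 23·14 = 322 ≡ 50 (mod 68).
Taking t = 50 gives n = 43 + 71·50 = 3593.
Indeed 3593 ≡ 43 (mod 71) and 3593 ≡ 57 (mod 68).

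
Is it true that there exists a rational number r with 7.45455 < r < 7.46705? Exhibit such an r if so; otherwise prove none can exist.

r = 97/13

Multiplying by 13: 13·7.45455 = 96.90915 and 13·7.46705 = 97.07165, so the integer 97 lies strictly between them.
Hence 97/13 is a rational number with 7.45455 < 97/13 < 7.46705.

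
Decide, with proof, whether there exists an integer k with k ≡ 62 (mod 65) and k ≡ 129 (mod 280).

No such integer exists.

gcd(65, 280) = 5. If k ≡ 62 (mod 65) and k ≡ 129 (mod 280), then k ≡ 62 (mod 5) and k ≡ 129 (mod 5).
These are incompatible: 62 − 129 = -67 is not divisible by 5.
Hence the system has no solution.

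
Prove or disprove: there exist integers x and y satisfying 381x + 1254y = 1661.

Both 381 and 1254 are divisible by gcd(381, 1254) = 3, hence so is any combination 381x + 1254y.
However 1661 leaves remainder 2 on division by 3.
Hence no integers x, y satisfy the equation.

There are no such integers.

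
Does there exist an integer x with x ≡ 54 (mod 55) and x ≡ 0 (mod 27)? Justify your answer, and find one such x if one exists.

Since 55 and 27 share no common factor, CRT says the pair of congruences has a solution (unique mod 1485).
Write x = 54 + 55t and require 54 + 55t ≡ 0 (mod 27), i.e. 55t ≡ 0 (mod 27).
55 ≡ 1 (mod 27), so this reads 1t ≡ 0 (mod 27). t = 0 satisfies this.
With t = 0: x = 54 + 55·0 = 54.
Check: 54 mod 55 = 54, 54 mod 27 = 0. ✓

x = 54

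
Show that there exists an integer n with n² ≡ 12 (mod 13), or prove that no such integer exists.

n = 5

n = 5 works: 5² = 25, and 25 − 12 = 13 = 1·13.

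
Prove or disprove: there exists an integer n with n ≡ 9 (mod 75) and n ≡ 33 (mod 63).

n = 159

gcd(75, 63) = 3. A simultaneous solution exists iff 9 ≡ 33 (mod 3); here 9 mod 3 = 0 = 33 mod 3, so it does.
The integers ≡ 9 (mod 75) are 9, 84, 159, …; their remainders mod 63 are 9, 21, 33, so n = 159 is the first that is ≡ 33 (mod 63).
Verify: 159 = 2·75 + 9 and 159 = 2·63 + 33. ✓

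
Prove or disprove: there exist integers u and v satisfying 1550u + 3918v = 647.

gcd(1550, 3918) = 2, so every integer of the form 1550u + 3918v is a multiple of 2.
But 647 = 2·323 + 1, so 2 ∤ 647.
Therefore 1550u + 3918v = 647 has no solution in integers.

There are no such integers.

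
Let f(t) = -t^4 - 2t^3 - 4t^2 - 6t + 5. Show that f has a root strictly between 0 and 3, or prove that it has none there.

f(0) = 5 and f(3) = -184, which have opposite signs.
Since f is a polynomial it is continuous on [0, 3].
By the Intermediate Value Theorem f must vanish at some point of (0, 3).

Such a root exists.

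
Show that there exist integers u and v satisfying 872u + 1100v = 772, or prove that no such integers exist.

Since gcd(872, 1100) = 4 and 772 = 4·193, Bézout's identity guarantees a solution.
Dividing through by 4 reduces the equation to 218u + 275v = 193.
Run the Euclidean algorithm on 275 and 218: 275 = 1·218 + 57, 218 = 3·57 + 47, 57 = 1·47 + 10, 47 = 4·10 + 7, 10 = 1·7 + 3, 7 = 2·3 + 1, 3 = 3·1 + 0.
Unwinding: 1 = 7 − 2·3 = 7 − 2·(10 − 1·7) = −2·10 + 3·7 = −2·10 + 3·(47 − 4·10) = 3·47 − 14·10 = 3·47 − 14·(57 − 1·47) = −14·57 + 17·47 = −14·57 + 17·(218 − 3·57) = 17·218 − 65·57 = 17·218 − 65·(275 − 1·218) = −65·275 + 82·218, i.e. 218·82 + 275·(-65) = 1.
Multiplying through by 193: u = 82·193 = 15826, v = (-65)·193 = -12545 is a solution.
Subtracting 57·275 from u and adding 57·218 to v gives the tidier solution (151, -119).
Check: 872·151 + 1100·(-119) = 131672 − 130900 = 772. ✓

u = 151, v = -119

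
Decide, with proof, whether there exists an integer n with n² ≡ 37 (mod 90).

There is no such integer.

Reduce modulo 5, which divides 90: we would need n² ≡ 2 (mod 5).
Computing n² mod 5 for n = 0, 1, …, 2 (enough, by the symmetry n ↦ 5 − n) gives 0, 1, 4.
So the quadratic residues mod 5 are {0, 1, 4}, and 2 is not among them.
Hence no integer n has n² ≡ 37 (mod 90).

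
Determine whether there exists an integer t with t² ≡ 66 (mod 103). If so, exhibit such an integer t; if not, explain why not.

t = 90

Take t = 90. Then 90² = 8100 = 78·103 + 66, so 90² ≡ 66 (mod 103).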